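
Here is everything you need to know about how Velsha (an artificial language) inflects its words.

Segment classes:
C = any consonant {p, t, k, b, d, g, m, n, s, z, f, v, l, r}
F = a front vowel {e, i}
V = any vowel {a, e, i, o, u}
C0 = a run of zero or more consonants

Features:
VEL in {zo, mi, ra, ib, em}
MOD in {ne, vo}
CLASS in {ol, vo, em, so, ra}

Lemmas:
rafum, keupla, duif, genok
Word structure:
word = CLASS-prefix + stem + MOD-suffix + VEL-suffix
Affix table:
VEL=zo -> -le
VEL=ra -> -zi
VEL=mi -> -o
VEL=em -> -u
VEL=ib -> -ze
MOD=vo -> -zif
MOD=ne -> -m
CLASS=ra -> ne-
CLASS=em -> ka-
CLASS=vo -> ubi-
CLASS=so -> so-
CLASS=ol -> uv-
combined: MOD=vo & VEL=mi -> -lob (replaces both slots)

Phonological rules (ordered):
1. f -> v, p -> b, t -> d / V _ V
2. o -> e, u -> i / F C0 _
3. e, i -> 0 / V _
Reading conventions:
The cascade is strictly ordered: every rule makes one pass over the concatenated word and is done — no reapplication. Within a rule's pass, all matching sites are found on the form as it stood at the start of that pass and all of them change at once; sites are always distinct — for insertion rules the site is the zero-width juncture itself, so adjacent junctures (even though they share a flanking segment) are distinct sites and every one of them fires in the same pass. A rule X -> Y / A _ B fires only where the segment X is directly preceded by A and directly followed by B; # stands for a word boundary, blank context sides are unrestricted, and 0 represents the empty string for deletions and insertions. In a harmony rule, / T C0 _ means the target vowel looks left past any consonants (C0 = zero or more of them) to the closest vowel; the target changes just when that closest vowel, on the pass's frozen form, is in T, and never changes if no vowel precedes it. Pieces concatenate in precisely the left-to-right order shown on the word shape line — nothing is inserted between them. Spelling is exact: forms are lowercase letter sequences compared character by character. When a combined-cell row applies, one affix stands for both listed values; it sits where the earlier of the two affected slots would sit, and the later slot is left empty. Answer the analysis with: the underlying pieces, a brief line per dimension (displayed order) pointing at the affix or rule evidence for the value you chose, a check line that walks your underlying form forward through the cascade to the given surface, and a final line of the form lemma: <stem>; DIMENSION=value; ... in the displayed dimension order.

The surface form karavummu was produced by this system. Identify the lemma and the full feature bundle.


underlying: ka-rafum-m-u
VEL=em - signalled by the affix -u
MOD=ne - signalled by the affix -m
CLASS=em - signalled by the affix ka-
check: karafummu -> karavummu -> karavummu -> karavummu
lemma: rafum; VEL=em; MOD=ne; CLASS=em


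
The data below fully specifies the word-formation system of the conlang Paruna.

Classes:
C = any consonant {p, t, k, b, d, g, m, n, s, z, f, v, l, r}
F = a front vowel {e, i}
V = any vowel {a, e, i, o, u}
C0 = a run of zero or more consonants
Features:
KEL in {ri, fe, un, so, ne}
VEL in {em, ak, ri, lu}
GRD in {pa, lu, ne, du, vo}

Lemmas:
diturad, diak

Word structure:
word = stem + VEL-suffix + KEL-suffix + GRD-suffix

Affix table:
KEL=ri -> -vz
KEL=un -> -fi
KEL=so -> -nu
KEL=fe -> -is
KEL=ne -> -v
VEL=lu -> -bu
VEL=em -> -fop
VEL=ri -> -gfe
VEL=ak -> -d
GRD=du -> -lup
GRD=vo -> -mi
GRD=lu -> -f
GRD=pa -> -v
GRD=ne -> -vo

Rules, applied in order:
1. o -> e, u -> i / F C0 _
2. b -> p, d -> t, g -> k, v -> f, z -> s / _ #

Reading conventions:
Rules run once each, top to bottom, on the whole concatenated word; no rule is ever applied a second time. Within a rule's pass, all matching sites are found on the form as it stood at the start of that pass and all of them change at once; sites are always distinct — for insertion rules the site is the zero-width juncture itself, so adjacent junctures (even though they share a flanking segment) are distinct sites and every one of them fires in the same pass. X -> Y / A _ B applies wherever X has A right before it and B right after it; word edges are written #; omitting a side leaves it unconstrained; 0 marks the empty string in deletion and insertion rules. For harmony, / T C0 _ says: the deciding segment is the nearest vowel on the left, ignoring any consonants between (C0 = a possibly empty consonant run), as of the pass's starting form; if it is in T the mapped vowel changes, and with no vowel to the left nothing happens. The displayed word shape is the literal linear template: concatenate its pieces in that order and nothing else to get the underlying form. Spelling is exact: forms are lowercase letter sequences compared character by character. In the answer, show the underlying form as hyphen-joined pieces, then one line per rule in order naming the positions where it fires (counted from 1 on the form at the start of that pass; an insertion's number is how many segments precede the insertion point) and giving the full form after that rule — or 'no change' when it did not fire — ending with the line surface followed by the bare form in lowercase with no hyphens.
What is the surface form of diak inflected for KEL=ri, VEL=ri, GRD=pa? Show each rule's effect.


underlying: diak-gfe-vz-v
1. o -> e, u -> i / F C0 _: no change
2. b -> p, d -> t, g -> k, v -> f, z -> s / _ #: fires at position(s) 10: diakgfevzf
surface: diakgfevzf


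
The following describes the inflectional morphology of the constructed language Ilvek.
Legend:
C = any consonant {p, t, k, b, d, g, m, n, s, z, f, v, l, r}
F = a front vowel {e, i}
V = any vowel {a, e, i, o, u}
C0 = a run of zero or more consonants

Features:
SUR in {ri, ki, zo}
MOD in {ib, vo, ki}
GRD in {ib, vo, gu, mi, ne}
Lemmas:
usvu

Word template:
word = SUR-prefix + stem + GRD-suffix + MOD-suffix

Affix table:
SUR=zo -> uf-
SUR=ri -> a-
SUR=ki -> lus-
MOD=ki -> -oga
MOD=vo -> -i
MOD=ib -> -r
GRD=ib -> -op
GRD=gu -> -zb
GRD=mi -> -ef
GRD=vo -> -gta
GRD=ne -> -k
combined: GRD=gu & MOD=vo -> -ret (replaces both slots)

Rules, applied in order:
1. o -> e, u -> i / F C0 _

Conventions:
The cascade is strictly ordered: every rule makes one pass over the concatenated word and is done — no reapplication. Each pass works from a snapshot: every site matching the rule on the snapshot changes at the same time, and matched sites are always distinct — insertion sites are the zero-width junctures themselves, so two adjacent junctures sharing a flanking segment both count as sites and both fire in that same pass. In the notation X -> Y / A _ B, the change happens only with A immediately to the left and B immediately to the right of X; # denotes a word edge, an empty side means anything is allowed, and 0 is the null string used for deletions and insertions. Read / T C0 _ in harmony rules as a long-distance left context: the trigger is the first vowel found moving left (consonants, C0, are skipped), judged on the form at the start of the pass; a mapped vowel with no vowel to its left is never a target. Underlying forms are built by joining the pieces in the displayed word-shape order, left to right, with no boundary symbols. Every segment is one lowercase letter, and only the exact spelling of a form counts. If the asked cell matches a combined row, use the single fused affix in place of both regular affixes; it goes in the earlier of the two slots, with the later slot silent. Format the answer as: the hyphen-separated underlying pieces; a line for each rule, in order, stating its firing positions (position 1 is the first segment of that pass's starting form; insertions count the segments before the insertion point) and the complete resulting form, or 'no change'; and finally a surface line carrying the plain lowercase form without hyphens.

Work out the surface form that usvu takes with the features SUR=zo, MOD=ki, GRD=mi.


underlying: uf-usvu-ef-oga
1. o -> e, u -> i / F C0 _: fires at position(s) 9: ufusvuefega
surface: ufusvuefega


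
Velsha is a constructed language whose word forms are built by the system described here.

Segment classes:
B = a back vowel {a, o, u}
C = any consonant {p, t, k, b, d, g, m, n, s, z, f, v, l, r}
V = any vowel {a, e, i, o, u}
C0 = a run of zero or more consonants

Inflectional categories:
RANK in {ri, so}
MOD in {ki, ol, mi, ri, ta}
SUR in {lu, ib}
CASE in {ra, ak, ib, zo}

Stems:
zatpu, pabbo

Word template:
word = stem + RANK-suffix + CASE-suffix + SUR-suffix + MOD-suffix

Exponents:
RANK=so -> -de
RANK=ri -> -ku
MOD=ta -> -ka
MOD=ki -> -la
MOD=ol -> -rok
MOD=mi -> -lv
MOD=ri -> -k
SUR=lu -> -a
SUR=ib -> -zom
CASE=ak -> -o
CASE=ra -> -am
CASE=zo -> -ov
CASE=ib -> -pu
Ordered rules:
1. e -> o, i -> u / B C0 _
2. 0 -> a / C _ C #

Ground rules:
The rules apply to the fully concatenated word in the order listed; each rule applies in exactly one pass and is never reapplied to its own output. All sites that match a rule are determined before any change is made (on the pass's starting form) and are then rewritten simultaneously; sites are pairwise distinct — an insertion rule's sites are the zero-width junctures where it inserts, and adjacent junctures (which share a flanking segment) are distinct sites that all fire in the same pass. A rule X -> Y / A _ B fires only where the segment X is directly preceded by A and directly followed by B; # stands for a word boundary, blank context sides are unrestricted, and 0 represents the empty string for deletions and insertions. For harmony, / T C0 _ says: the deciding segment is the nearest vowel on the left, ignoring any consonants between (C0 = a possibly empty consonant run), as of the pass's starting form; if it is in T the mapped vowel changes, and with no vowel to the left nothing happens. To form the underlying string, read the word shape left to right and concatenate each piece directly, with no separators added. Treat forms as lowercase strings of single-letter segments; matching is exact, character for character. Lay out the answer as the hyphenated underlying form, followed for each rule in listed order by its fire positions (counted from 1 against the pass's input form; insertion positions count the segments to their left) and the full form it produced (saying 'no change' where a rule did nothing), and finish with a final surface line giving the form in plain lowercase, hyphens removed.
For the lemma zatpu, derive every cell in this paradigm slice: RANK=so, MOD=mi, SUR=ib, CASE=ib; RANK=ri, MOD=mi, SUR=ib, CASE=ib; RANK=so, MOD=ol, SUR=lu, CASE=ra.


cell RANK=so, MOD=mi, SUR=ib, CASE=ib:
underlying: zatpu-de-pu-zom-lv
1. e -> o, i -> u / B C0 _: fires at position(s) 7: zatpudopuzomlv
2. 0 -> a / C _ C #: inserts after position(s) 13: zatpudopuzomlav
surface: zatpudopuzomlav

cell RANK=ri, MOD=mi, SUR=ib, CASE=ib:
underlying: zatpu-ku-pu-zom-lv
1. e -> o, i -> u / B C0 _: no change
2. 0 -> a / C _ C #: inserts after position(s) 13: zatpukupuzomlav
surface: zatpukupuzomlav

cell RANK=so, MOD=ol, SUR=lu, CASE=ra:
underlying: zatpu-de-am-a-rok
1. e -> o, i -> u / B C0 _: fires at position(s) 7: zatpudoamarok
2. 0 -> a / C _ C #: no change
surface: zatpudoamarok


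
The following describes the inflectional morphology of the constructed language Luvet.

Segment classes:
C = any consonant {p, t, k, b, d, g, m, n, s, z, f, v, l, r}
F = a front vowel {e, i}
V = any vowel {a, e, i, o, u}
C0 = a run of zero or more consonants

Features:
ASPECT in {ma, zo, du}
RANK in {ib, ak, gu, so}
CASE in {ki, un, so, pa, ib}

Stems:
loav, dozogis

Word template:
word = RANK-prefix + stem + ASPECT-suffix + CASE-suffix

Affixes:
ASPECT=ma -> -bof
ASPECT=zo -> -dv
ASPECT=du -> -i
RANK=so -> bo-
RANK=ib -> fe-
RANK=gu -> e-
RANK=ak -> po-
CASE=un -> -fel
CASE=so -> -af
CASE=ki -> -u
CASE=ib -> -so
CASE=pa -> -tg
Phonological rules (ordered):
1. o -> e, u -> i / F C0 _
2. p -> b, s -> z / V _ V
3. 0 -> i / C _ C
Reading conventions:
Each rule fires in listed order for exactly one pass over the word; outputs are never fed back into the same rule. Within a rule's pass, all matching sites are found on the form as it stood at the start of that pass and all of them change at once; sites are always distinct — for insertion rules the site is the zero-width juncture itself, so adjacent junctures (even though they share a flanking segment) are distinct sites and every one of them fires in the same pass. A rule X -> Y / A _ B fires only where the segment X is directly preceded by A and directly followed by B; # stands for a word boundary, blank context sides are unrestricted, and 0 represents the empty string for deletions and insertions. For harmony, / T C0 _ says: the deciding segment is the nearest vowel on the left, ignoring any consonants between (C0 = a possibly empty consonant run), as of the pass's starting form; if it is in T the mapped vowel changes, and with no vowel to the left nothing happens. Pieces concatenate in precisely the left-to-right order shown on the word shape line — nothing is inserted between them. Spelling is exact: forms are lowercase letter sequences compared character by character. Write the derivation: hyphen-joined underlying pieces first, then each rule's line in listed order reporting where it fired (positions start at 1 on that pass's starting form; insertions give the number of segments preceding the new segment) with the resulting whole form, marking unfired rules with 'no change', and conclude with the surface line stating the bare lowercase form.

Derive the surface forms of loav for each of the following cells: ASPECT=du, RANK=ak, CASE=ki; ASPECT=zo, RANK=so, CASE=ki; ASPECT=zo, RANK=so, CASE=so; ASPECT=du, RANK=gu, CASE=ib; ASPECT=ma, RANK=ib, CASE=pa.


cell ASPECT=du, RANK=ak, CASE=ki:
underlying: po-loav-i-u
1. o -> e, u -> i / F C0 _: fires at position(s) 8: poloavii
2. p -> b, s -> z / V _ V: no change
3. 0 -> i / C _ C: no change
surface: poloavii

cell ASPECT=zo, RANK=so, CASE=ki:
underlying: bo-loav-dv-u
1. o -> e, u -> i / F C0 _: no change
2. p -> b, s -> z / V _ V: no change
3. 0 -> i / C _ C: inserts after position(s) 6, 7: boloavidivu
surface: boloavidivu

cell ASPECT=zo, RANK=so, CASE=so:
underlying: bo-loav-dv-af
1. o -> e, u -> i / F C0 _: no change
2. p -> b, s -> z / V _ V: no change
3. 0 -> i / C _ C: inserts after position(s) 6, 7: boloavidivaf
surface: boloavidivaf

cell ASPECT=du, RANK=gu, CASE=ib:
underlying: e-loav-i-so
1. o -> e, u -> i / F C0 _: fires at position(s) 3, 8: eleavise
2. p -> b, s -> z / V _ V: fires at position(s) 7: eleavize
3. 0 -> i / C _ C: no change
surface: eleavize

cell ASPECT=ma, RANK=ib, CASE=pa:
underlying: fe-loav-bof-tg
1. o -> e, u -> i / F C0 _: fires at position(s) 4: feleavboftg
2. p -> b, s -> z / V _ V: no change
3. 0 -> i / C _ C: inserts after position(s) 6, 9, 10: feleavibofitig
surface: feleavibofitig


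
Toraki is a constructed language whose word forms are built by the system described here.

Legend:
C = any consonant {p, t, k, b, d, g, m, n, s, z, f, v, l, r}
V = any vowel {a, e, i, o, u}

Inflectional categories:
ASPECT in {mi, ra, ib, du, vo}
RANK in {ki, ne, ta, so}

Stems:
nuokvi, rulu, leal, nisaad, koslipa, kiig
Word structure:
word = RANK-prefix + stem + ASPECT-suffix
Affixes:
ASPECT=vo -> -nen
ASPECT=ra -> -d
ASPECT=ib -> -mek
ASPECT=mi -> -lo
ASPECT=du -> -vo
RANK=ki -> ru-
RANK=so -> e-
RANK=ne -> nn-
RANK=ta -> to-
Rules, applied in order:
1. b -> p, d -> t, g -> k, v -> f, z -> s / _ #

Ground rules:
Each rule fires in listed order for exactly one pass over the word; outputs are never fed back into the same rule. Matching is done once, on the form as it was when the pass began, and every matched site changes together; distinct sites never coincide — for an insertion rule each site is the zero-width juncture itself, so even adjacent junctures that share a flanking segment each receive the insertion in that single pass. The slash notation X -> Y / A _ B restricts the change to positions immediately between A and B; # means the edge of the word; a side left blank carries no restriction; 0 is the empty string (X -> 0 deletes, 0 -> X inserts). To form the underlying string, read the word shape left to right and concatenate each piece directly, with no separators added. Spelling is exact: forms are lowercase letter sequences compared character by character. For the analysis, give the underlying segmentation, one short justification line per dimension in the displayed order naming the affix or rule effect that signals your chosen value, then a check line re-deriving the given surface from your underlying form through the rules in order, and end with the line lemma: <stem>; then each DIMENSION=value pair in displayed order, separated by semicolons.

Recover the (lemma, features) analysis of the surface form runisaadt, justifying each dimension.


underlying: ru-nisaad-d
ASPECT=ra - signalled by the affix -d
RANK=ki - signalled by the affix ru-
check: runisaadd -> runisaadt
lemma: nisaad; ASPECT=ra; RANK=ki


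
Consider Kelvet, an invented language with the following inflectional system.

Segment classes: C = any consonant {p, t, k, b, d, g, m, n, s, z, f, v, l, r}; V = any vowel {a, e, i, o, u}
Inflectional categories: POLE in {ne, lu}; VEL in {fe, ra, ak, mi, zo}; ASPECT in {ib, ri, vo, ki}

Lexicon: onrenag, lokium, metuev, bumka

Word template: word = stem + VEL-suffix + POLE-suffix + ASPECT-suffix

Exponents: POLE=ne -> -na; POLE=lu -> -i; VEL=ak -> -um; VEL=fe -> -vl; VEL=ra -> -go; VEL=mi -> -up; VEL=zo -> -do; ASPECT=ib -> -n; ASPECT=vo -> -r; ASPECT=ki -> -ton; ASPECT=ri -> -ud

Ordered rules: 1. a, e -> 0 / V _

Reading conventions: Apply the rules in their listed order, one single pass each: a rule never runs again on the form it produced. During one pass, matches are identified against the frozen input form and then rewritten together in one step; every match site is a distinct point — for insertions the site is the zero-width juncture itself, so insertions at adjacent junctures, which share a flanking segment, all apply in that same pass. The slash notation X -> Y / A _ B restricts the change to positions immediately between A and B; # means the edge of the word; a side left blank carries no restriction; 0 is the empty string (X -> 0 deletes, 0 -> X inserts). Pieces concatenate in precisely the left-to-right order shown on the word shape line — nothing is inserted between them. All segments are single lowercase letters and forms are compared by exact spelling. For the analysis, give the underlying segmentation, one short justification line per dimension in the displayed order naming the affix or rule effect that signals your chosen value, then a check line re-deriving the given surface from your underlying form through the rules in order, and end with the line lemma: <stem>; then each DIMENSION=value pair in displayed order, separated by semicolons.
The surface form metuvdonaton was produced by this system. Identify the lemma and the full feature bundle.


underlying: metuev-do-na-ton
POLE=ne - signalled by the affix -na
VEL=zo - signalled by the affix -do
ASPECT=ki - signalled by the affix -ton
check: metuevdonaton -> metuvdonaton
lemma: metuev; POLE=ne; VEL=zo; ASPECT=ki


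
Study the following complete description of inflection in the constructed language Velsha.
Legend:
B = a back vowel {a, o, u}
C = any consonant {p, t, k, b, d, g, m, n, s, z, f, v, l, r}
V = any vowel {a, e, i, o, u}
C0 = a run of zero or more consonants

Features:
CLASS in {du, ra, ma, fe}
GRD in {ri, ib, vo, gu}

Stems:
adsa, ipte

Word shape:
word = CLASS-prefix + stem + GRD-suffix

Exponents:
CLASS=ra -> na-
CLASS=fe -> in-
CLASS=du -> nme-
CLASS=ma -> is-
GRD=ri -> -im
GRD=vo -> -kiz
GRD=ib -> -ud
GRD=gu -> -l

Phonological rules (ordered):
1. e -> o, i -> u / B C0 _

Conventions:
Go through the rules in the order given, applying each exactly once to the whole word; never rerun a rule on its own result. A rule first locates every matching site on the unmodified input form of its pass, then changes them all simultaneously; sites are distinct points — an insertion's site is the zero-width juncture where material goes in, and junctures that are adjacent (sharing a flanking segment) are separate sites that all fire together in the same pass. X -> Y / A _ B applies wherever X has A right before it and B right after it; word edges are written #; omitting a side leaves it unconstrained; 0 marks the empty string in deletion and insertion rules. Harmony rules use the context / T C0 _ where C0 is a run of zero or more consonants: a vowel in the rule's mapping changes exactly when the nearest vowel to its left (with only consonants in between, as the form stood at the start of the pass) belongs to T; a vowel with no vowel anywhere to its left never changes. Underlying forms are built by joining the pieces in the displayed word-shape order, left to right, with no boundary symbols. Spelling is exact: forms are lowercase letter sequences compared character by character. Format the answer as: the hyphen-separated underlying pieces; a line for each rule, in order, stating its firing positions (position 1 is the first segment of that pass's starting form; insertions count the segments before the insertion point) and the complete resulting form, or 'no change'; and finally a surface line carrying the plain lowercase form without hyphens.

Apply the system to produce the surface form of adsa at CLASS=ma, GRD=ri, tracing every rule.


underlying: is-adsa-im
1. e -> o, i -> u / B C0 _: fires at position(s) 7: isadsaum
surface: isadsaum


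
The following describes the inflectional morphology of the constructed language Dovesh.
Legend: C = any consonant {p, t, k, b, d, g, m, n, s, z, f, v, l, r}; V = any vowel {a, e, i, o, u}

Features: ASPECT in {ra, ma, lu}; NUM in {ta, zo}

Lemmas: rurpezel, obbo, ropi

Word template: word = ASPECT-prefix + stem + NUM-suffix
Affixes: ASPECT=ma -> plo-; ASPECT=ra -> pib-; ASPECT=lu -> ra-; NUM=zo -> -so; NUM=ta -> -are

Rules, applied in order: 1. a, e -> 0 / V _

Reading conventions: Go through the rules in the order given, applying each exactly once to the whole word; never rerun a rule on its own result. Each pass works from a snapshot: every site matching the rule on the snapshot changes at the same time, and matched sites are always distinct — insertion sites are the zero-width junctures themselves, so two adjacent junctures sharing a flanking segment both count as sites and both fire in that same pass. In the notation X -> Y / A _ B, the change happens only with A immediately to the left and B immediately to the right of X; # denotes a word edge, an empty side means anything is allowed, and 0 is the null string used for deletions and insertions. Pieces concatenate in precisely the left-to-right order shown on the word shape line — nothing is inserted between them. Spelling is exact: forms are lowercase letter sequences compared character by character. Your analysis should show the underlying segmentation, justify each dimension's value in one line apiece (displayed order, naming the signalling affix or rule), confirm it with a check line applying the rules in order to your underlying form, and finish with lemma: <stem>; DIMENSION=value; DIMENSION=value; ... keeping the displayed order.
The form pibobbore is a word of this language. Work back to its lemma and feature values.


underlying: pib-obbo-are
ASPECT=ra - signalled by the affix pib-
NUM=ta - signalled by the affix -are
check: pibobboare -> pibobbore
lemma: obbo; ASPECT=ra; NUM=ta


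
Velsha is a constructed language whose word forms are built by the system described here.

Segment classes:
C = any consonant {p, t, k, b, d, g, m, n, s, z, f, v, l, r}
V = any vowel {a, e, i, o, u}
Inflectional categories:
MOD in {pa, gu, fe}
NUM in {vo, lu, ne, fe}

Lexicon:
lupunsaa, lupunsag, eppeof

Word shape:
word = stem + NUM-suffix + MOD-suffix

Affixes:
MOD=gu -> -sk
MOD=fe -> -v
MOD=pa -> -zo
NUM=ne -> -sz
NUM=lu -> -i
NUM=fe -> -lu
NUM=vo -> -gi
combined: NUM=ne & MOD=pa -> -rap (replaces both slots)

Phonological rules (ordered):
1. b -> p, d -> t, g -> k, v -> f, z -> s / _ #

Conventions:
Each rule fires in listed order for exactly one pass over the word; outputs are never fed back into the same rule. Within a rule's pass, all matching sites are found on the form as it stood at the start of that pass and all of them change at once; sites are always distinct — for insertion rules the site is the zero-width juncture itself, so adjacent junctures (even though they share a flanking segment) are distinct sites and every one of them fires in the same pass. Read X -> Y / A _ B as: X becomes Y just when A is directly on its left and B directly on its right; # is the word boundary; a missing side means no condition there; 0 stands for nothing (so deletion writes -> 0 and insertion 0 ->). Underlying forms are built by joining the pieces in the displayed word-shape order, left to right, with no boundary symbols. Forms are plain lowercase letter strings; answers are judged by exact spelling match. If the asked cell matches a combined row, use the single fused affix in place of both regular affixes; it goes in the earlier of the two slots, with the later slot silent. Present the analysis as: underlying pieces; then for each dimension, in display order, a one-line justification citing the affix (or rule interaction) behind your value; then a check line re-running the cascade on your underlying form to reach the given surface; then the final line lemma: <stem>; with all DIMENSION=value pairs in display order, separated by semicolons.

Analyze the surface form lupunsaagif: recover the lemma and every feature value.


underlying: lupunsaa-gi-v
MOD=fe - signalled by the affix -v
NUM=vo - signalled by the affix -gi
check: lupunsaagiv -> lupunsaagif
lemma: lupunsaa; MOD=fe; NUM=vo


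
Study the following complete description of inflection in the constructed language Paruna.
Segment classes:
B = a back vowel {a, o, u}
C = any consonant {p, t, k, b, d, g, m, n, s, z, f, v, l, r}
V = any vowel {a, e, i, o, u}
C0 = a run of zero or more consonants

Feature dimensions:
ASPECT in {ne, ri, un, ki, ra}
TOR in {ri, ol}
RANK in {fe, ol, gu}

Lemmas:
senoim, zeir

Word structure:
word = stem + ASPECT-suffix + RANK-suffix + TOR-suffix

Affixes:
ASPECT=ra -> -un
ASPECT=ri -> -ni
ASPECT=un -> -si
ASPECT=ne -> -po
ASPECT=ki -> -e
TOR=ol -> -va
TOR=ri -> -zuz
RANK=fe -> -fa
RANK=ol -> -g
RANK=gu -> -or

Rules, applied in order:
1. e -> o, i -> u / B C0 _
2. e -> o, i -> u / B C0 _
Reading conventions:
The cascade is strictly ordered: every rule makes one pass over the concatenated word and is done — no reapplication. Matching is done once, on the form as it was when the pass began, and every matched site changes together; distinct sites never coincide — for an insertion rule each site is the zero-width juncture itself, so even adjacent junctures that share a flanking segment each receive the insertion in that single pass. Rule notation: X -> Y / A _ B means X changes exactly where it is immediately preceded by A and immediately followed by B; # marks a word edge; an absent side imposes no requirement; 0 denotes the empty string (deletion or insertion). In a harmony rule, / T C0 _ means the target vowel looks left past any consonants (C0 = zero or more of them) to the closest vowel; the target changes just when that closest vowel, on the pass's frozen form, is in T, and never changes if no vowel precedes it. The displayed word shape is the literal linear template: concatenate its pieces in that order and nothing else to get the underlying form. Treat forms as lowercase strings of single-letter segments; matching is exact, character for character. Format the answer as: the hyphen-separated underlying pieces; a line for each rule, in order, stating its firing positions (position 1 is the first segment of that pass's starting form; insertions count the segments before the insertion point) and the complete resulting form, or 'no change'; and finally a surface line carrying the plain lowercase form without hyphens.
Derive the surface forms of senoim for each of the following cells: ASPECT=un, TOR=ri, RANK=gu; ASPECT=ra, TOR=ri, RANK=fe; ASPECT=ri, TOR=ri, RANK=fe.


cell ASPECT=un, TOR=ri, RANK=gu:
underlying: senoim-si-or-zuz
1. e -> o, i -> u / B C0 _: fires at position(s) 5: senoumsiorzuz
2. e -> o, i -> u / B C0 _: fires at position(s) 8: senoumsuorzuz
surface: senoumsuorzuz

cell ASPECT=ra, TOR=ri, RANK=fe:
underlying: senoim-un-fa-zuz
1. e -> o, i -> u / B C0 _: fires at position(s) 5: senoumunfazuz
2. e -> o, i -> u / B C0 _: no change
surface: senoumunfazuz

cell ASPECT=ri, TOR=ri, RANK=fe:
underlying: senoim-ni-fa-zuz
1. e -> o, i -> u / B C0 _: fires at position(s) 5: senoumnifazuz
2. e -> o, i -> u / B C0 _: fires at position(s) 8: senoumnufazuz
surface: senoumnufazuz


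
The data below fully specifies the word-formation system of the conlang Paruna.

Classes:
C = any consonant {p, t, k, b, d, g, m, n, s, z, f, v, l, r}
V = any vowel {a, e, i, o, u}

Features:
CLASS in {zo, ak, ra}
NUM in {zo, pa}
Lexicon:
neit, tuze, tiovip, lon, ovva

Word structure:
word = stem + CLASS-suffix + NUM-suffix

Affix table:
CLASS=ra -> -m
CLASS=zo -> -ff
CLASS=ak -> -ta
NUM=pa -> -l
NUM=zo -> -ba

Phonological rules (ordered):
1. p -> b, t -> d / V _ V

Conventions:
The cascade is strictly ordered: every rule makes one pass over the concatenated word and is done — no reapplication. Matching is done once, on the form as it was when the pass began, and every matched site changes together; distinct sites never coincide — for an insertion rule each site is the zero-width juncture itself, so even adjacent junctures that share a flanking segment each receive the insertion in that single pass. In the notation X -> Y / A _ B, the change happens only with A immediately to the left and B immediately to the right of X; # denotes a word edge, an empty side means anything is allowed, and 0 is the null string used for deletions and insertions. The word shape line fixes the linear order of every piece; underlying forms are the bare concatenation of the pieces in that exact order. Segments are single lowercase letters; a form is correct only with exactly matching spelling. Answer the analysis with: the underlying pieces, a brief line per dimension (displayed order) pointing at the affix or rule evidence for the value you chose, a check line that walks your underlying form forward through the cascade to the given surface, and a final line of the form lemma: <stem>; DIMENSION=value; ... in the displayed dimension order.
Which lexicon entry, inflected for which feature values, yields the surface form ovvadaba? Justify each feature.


underlying: ovva-ta-ba
CLASS=ak - signalled by the affix -ta
NUM=zo - signalled by the affix -ba
check: ovvataba -> ovvadaba
lemma: ovva; CLASS=ak; NUM=zo


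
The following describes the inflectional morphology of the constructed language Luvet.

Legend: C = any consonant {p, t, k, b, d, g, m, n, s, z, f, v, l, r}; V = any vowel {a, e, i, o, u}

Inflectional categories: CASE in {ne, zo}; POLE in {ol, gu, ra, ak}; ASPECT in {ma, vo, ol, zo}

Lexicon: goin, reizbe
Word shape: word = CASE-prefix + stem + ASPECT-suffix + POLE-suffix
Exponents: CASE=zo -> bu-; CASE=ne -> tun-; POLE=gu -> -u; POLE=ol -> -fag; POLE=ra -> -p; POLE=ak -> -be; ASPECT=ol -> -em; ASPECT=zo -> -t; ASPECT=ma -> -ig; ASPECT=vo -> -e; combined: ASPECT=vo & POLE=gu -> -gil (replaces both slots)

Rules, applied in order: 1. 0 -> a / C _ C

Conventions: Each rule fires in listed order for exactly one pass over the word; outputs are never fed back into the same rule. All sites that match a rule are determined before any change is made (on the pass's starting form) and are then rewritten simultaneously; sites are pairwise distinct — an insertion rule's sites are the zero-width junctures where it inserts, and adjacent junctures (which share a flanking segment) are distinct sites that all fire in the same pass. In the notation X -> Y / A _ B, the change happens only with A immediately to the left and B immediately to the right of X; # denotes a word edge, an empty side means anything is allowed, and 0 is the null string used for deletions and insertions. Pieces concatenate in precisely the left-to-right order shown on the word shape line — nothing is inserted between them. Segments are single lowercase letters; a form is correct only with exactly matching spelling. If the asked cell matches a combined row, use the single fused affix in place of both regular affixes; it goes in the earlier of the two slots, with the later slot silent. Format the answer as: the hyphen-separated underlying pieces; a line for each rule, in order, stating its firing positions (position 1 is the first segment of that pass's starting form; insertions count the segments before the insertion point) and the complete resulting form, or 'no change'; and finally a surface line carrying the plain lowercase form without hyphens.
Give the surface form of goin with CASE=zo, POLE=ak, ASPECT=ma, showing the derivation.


underlying: bu-goin-ig-be
1. 0 -> a / C _ C: inserts after position(s) 8: bugoinigabe
surface: bugoinigabe


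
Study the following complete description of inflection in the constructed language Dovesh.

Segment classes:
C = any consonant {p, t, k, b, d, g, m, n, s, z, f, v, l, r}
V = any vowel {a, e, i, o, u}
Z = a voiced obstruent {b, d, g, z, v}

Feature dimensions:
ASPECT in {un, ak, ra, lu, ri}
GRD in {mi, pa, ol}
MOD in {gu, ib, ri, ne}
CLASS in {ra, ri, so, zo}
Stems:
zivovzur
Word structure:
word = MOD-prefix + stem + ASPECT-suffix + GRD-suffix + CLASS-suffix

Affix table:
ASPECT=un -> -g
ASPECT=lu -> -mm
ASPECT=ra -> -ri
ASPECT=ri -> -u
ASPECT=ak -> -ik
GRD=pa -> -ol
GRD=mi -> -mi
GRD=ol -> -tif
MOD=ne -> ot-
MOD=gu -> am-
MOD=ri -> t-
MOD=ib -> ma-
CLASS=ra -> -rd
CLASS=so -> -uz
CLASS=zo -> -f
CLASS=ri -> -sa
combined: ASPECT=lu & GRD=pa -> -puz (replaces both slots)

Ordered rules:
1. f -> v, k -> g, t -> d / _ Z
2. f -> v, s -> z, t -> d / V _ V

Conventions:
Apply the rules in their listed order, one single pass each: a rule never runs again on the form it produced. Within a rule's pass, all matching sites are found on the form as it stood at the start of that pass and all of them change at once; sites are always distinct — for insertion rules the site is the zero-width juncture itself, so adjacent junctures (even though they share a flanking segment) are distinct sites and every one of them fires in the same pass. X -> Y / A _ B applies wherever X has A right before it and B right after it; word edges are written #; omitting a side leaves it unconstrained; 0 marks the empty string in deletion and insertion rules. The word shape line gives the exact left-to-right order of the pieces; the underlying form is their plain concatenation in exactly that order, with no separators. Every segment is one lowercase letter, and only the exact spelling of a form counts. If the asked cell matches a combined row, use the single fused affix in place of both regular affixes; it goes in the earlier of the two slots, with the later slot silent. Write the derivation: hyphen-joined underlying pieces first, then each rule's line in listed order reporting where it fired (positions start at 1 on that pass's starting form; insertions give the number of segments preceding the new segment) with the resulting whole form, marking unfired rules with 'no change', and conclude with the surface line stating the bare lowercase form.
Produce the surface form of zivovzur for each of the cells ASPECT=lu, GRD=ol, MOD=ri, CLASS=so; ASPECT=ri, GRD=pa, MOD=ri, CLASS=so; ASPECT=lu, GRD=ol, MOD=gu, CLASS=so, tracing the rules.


cell ASPECT=lu, GRD=ol, MOD=ri, CLASS=so:
underlying: t-zivovzur-mm-tif-uz
1. f -> v, k -> g, t -> d / _ Z: fires at position(s) 1: dzivovzurmmtifuz
2. f -> v, s -> z, t -> d / V _ V: fires at position(s) 14: dzivovzurmmtivuz
surface: dzivovzurmmtivuz

cell ASPECT=ri, GRD=pa, MOD=ri, CLASS=so:
underlying: t-zivovzur-u-ol-uz
1. f -> v, k -> g, t -> d / _ Z: fires at position(s) 1: dzivovzuruoluz
2. f -> v, s -> z, t -> d / V _ V: no change
surface: dzivovzuruoluz

cell ASPECT=lu, GRD=ol, MOD=gu, CLASS=so:
underlying: am-zivovzur-mm-tif-uz
1. f -> v, k -> g, t -> d / _ Z: no change
2. f -> v, s -> z, t -> d / V _ V: fires at position(s) 15: amzivovzurmmtivuz
surface: amzivovzurmmtivuz


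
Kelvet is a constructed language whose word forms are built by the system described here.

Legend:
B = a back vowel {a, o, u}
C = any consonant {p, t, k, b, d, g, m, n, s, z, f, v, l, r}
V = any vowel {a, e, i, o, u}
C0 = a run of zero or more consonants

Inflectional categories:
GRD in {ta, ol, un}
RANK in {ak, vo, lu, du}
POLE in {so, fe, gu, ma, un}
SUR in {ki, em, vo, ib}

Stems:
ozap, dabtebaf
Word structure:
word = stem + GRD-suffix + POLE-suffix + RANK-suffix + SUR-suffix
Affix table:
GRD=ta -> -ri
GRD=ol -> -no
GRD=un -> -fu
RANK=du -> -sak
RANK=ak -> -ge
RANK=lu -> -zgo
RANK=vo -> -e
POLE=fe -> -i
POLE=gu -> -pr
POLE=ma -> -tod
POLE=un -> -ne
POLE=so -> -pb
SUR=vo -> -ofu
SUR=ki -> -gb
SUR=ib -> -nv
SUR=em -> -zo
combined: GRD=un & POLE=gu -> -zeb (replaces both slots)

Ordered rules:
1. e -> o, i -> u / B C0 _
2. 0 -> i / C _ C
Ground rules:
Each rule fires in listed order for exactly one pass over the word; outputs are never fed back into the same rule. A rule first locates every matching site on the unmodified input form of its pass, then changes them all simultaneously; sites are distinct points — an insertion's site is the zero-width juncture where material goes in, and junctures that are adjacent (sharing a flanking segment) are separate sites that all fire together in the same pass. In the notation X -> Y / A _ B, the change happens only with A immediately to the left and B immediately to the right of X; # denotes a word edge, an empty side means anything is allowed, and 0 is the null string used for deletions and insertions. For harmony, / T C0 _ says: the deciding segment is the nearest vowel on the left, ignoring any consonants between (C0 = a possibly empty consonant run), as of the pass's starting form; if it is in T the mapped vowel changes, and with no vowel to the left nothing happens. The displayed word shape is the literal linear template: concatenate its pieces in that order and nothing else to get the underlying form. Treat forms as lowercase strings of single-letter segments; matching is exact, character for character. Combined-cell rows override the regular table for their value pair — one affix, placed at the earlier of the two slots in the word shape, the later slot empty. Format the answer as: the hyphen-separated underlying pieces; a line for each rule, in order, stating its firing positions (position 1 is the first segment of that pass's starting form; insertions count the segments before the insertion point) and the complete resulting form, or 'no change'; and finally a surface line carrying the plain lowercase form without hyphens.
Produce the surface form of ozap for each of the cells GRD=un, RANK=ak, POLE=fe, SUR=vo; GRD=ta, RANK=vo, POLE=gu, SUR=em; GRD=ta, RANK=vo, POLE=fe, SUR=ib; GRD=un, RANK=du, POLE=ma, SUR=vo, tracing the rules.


cell GRD=un, RANK=ak, POLE=fe, SUR=vo:
underlying: ozap-fu-i-ge-ofu
1. e -> o, i -> u / B C0 _: fires at position(s) 7: ozapfuugeofu
2. 0 -> i / C _ C: inserts after position(s) 4: ozapifuugeofu
surface: ozapifuugeofu

cell GRD=ta, RANK=vo, POLE=gu, SUR=em:
underlying: ozap-ri-pr-e-zo
1. e -> o, i -> u / B C0 _: fires at position(s) 6: ozapruprezo
2. 0 -> i / C _ C: inserts after position(s) 4, 7: ozapirupirezo
surface: ozapirupirezo

cell GRD=ta, RANK=vo, POLE=fe, SUR=ib:
underlying: ozap-ri-i-e-nv
1. e -> o, i -> u / B C0 _: fires at position(s) 6: ozapruienv
2. 0 -> i / C _ C: inserts after position(s) 4, 9: ozapiruieniv
surface: ozapiruieniv

cell GRD=un, RANK=du, POLE=ma, SUR=vo:
underlying: ozap-fu-tod-sak-ofu
1. e -> o, i -> u / B C0 _: no change
2. 0 -> i / C _ C: inserts after position(s) 4, 9: ozapifutodisakofu
surface: ozapifutodisakofu


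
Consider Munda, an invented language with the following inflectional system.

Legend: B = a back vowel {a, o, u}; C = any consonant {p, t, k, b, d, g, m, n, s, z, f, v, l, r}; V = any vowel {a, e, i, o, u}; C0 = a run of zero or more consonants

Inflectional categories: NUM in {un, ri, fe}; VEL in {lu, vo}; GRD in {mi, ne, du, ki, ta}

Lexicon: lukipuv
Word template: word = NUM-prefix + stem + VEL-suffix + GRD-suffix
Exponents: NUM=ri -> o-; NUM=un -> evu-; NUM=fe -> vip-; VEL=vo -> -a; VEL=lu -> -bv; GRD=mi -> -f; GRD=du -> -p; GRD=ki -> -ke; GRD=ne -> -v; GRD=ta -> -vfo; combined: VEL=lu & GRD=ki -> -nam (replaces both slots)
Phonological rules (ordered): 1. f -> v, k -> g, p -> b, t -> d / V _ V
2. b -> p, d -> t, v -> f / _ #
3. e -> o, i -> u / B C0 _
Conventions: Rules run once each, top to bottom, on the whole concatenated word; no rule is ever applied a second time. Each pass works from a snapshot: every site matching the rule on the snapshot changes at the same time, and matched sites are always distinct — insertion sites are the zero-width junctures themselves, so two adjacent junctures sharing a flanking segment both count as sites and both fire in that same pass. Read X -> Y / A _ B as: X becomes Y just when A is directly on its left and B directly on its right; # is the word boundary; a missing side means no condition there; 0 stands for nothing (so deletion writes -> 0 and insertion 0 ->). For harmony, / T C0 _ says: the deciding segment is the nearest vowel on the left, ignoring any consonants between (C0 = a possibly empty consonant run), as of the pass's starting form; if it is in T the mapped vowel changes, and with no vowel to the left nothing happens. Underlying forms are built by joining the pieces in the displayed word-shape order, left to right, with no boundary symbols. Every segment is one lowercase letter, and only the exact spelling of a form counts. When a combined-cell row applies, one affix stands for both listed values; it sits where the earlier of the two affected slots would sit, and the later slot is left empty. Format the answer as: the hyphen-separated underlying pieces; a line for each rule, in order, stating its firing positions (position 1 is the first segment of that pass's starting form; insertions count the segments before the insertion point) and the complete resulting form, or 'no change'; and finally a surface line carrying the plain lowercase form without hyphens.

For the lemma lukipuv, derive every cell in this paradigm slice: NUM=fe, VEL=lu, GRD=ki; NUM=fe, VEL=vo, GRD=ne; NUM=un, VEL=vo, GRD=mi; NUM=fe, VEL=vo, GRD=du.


cell NUM=fe, VEL=lu, GRD=ki:
underlying: vip-lukipuv-nam
1. f -> v, k -> g, p -> b, t -> d / V _ V: fires at position(s) 6, 8: viplugibuvnam
2. b -> p, d -> t, v -> f / _ #: no change
3. e -> o, i -> u / B C0 _: fires at position(s) 7: viplugubuvnam
surface: viplugubuvnam

cell NUM=fe, VEL=vo, GRD=ne:
underlying: vip-lukipuv-a-v
1. f -> v, k -> g, p -> b, t -> d / V _ V: fires at position(s) 6, 8: viplugibuvav
2. b -> p, d -> t, v -> f / _ #: fires at position(s) 12: viplugibuvaf
3. e -> o, i -> u / B C0 _: fires at position(s) 7: viplugubuvaf
surface: viplugubuvaf

cell NUM=un, VEL=vo, GRD=mi:
underlying: evu-lukipuv-a-f
1. f -> v, k -> g, p -> b, t -> d / V _ V: fires at position(s) 6, 8: evulugibuvaf
2. b -> p, d -> t, v -> f / _ #: no change
3. e -> o, i -> u / B C0 _: fires at position(s) 7: evulugubuvaf
surface: evulugubuvaf

cell NUM=fe, VEL=vo, GRD=du:
underlying: vip-lukipuv-a-p
1. f -> v, k -> g, p -> b, t -> d / V _ V: fires at position(s) 6, 8: viplugibuvap
2. b -> p, d -> t, v -> f / _ #: no change
3. e -> o, i -> u / B C0 _: fires at position(s) 7: viplugubuvap
surface: viplugubuvap
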